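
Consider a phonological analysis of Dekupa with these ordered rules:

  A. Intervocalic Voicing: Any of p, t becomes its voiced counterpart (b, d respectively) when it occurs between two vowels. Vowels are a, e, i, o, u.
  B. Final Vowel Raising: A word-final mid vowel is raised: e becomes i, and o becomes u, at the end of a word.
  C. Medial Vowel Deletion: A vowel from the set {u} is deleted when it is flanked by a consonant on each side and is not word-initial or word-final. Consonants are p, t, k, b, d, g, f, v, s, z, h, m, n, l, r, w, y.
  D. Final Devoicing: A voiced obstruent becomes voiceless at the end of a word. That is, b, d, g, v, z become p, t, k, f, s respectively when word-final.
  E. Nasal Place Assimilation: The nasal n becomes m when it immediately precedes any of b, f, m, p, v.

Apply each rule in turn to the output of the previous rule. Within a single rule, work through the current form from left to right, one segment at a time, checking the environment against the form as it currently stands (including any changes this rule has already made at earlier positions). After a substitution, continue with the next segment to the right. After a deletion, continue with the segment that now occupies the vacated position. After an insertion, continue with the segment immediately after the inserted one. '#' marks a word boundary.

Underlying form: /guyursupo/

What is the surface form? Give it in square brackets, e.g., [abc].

[gyrsbu]

A Intervocalic Voicing: [guyursupo] → [guyursubo]
B Final Vowel Raising: [guyursubo] → [guyursubu]
C Medial Vowel Deletion: [guyursubu] → [gyrsbu]
D Final Devoicing: no change — [gyrsbu]
E Nasal Place Assimilation: no change — [gyrsbu]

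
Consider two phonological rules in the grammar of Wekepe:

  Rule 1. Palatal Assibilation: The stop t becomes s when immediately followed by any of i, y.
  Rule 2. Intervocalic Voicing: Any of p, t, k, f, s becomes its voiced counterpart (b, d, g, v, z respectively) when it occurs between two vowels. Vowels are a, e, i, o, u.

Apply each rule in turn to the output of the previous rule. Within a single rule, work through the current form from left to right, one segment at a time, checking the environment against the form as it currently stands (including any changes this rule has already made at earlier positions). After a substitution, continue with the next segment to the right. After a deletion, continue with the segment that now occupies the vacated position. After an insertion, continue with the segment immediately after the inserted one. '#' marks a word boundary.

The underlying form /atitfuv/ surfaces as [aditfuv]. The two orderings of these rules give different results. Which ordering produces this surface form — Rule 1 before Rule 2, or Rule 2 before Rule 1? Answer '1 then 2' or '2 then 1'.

Order 1 then 2:
  1 Palatal Assibilation: [atitfuv] → [asitfuv]
  2 Intervocalic Voicing: [asitfuv] → [azitfuv]
  result: [azitfuv]
Order 2 then 1:
  2 Intervocalic Voicing: [atitfuv] → [aditfuv]
  1 Palatal Assibilation: no change — [aditfuv]
  result: [aditfuv]

2 then 1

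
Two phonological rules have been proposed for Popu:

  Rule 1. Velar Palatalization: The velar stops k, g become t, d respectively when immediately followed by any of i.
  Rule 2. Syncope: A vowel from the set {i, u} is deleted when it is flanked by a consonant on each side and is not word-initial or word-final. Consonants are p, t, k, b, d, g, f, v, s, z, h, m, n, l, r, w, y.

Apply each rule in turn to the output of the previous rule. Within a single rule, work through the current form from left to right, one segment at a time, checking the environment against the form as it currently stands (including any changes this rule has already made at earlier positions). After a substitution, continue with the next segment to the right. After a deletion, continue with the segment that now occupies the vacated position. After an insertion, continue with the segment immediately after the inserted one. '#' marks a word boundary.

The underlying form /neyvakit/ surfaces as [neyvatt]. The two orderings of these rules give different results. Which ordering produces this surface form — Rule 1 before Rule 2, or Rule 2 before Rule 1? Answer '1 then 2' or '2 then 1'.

1 then 2

Order 1 then 2:
  1 Velar Palatalization: [neyvakit] → [neyvatit]
  2 Syncope: [neyvatit] → [neyvatt]
  result: [neyvatt]
Order 2 then 1:
  2 Syncope: [neyvakit] → [neyvakt]
  1 Velar Palatalization: no change — [neyvakt]
  result: [neyvakt]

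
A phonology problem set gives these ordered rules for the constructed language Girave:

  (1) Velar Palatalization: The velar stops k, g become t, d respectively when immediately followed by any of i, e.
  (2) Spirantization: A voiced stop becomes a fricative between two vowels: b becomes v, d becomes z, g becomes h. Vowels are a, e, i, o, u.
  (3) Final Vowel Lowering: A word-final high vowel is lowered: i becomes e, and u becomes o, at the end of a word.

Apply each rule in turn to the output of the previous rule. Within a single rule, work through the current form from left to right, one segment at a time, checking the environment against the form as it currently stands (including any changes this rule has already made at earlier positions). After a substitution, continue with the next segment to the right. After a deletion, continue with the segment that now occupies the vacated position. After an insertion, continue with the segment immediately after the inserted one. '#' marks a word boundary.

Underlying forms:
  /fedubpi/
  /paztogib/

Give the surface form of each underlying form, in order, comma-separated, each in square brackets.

[fezubpe], [paztozib]

/fedubpi/:
  (1) Velar Palatalization: no change — [fedubpi]
  (2) Spirantization: [fedubpi] → [fezubpi]
  (3) Final Vowel Lowering: [fezubpi] → [fezubpe]
/paztogib/:
  (1) Velar Palatalization: [paztogib] → [paztodib]
  (2) Spirantization: [paztodib] → [paztozib]
  (3) Final Vowel Lowering: no change — [paztozib]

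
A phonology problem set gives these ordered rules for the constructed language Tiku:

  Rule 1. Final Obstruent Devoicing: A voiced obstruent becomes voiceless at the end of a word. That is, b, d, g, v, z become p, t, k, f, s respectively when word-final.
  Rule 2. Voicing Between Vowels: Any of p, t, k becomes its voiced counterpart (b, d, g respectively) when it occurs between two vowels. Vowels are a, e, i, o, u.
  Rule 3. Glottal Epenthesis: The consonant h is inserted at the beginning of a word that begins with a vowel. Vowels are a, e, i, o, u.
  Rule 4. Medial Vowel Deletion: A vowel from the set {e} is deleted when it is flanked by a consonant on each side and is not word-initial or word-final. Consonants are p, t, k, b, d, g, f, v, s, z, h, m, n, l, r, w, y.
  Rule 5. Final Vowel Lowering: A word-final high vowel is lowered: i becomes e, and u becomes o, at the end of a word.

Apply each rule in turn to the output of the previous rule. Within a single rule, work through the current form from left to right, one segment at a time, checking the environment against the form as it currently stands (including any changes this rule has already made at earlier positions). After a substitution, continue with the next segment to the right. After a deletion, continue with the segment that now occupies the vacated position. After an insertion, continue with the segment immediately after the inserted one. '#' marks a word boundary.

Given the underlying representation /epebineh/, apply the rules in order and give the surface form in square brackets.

[hbbinh]

Rule 1 Final Obstruent Devoicing: no change — [epebineh]
Rule 2 Voicing Between Vowels: [epebineh] → [ebebineh]
Rule 3 Glottal Epenthesis: [ebebineh] → [hebebineh]
Rule 4 Medial Vowel Deletion: [hebebineh] → [hbbinh]
Rule 5 Final Vowel Lowering: no change — [hbbinh]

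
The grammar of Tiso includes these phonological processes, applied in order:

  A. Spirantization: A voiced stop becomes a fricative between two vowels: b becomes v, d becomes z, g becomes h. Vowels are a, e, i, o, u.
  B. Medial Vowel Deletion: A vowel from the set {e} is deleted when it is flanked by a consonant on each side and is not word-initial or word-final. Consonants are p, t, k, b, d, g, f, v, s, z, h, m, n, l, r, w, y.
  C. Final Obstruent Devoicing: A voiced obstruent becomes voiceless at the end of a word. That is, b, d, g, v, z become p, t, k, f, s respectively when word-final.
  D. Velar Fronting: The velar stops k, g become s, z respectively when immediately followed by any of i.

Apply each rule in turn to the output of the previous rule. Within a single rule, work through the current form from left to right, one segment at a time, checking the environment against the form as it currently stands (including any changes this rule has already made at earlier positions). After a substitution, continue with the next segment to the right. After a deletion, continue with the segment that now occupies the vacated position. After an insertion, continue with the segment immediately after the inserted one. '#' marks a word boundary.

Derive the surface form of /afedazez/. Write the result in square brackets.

A Spirantization: [afedazez] → [afezazez]
B Medial Vowel Deletion: [afezazez] → [afzazz]
C Final Obstruent Devoicing: [afzazz] → [afzazs]
D Velar Fronting: no change — [afzazs]

[afzazs]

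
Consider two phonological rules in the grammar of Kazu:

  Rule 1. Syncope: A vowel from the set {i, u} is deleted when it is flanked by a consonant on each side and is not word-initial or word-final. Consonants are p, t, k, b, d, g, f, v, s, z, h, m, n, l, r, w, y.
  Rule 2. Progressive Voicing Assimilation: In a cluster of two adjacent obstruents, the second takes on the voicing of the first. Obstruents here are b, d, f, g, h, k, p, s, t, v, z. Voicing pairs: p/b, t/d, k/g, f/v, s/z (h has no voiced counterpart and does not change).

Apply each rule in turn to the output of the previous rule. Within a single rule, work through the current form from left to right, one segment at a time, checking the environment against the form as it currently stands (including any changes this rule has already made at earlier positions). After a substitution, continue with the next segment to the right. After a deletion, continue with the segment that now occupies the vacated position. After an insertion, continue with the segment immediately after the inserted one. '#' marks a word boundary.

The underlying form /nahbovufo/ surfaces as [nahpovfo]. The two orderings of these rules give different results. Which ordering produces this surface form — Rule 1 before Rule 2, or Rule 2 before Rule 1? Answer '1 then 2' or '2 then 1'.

Order 1 then 2:
  1 Syncope: [nahbovufo] → [nahbovfo]
  2 Progressive Voicing Assimilation: [nahbovfo] → [nahpovvo]
  result: [nahpovvo]
Order 2 then 1:
  2 Progressive Voicing Assimilation: [nahbovufo] → [nahpovufo]
  1 Syncope: [nahpovufo] → [nahpovfo]
  result: [nahpovfo]

2 then 1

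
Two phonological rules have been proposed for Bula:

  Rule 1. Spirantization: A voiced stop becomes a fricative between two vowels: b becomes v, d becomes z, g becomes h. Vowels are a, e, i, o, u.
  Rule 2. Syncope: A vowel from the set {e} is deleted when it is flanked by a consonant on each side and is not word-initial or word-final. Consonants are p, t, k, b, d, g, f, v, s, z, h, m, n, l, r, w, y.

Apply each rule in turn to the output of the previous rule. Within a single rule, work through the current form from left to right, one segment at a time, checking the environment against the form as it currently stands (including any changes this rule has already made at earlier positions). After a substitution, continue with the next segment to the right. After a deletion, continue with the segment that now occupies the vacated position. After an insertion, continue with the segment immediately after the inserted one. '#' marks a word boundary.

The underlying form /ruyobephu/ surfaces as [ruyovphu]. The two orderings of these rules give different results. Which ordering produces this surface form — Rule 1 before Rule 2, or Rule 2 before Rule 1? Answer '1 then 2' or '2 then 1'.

1 then 2

Order 1 then 2:
  1 Spirantization: [ruyobephu] → [ruyovephu]
  2 Syncope: [ruyovephu] → [ruyovphu]
  result: [ruyovphu]
Order 2 then 1:
  2 Syncope: [ruyobephu] → [ruyobphu]
  1 Spirantization: no change — [ruyobphu]
  result: [ruyobphu]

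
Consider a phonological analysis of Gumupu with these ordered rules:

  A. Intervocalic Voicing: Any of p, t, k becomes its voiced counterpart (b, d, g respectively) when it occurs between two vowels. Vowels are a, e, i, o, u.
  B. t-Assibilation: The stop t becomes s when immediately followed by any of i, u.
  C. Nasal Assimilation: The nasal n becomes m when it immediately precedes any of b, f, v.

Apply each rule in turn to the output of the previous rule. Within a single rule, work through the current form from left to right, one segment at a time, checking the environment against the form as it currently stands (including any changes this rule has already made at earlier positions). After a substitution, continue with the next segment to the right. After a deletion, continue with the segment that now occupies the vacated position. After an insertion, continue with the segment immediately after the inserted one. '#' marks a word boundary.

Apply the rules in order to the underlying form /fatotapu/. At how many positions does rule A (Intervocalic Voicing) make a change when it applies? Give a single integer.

A Intervocalic Voicing: [fatotapu] → [fadodabu]
B t-Assibilation: no change — [fadodabu]
C Nasal Assimilation: no change — [fadodabu]
Rule A changed 3 position(s).

3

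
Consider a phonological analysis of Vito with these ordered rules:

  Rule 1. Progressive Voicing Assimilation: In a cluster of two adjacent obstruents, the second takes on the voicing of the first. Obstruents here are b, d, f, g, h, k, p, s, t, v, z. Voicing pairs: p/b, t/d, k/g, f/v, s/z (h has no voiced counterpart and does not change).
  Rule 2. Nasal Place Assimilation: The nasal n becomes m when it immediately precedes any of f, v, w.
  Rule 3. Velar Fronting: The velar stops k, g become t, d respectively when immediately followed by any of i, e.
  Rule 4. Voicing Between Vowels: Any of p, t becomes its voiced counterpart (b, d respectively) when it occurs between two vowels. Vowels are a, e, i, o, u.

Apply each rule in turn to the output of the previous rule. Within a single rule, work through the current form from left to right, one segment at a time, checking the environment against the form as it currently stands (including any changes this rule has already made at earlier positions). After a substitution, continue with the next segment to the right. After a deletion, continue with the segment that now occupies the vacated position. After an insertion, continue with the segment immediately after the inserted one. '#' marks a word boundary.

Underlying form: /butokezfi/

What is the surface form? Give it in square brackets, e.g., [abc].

[budodezvi]

Rule 1 Progressive Voicing Assimilation: [butokezfi] → [butokezvi]
Rule 2 Nasal Place Assimilation: no change — [butokezvi]
Rule 3 Velar Fronting: [butokezvi] → [butotezvi]
Rule 4 Voicing Between Vowels: [butotezvi] → [budodezvi]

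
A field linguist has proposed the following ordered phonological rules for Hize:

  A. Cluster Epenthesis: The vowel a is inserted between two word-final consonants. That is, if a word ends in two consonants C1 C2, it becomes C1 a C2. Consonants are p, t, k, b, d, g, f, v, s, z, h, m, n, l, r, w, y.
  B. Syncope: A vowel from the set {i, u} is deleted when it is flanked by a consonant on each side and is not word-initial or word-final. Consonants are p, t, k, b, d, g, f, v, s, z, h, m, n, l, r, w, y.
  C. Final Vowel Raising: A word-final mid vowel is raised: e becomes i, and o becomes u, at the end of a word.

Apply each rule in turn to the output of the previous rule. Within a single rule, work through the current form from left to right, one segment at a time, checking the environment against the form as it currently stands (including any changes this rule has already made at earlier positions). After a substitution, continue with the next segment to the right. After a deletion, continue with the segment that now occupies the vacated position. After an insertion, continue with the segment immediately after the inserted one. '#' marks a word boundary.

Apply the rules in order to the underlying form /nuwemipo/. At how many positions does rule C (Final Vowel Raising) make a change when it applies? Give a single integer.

A Cluster Epenthesis: no change — [nuwemipo]
B Syncope: [nuwemipo] → [nwempo]
C Final Vowel Raising: [nwempo] → [nwempu]
Rule C changed 1 position(s).

1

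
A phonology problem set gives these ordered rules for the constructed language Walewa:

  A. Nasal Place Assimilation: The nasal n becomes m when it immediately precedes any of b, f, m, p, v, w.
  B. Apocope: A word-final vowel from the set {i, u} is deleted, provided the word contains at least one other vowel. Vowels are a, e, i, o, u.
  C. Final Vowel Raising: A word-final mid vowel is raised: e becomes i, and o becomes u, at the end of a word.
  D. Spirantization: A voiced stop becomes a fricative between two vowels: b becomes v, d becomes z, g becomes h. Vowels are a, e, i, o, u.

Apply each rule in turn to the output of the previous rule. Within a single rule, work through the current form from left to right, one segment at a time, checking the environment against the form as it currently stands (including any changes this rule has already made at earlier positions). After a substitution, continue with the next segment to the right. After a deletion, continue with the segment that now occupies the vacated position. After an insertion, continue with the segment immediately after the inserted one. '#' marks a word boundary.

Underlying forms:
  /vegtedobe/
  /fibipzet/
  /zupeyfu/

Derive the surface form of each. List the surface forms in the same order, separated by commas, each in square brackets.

[vegtezovi], [fivipzet], [zupeyf]

/vegtedobe/:
  A Nasal Place Assimilation: no change — [vegtedobe]
  B Apocope: no change — [vegtedobe]
  C Final Vowel Raising: [vegtedobe] → [vegtedobi]
  D Spirantization: [vegtedobi] → [vegtezovi]
/fibipzet/:
  A Nasal Place Assimilation: no change — [fibipzet]
  B Apocope: no change — [fibipzet]
  C Final Vowel Raising: no change — [fibipzet]
  D Spirantization: [fibipzet] → [fivipzet]
/zupeyfu/:
  A Nasal Place Assimilation: no change — [zupeyfu]
  B Apocope: [zupeyfu] → [zupeyf]
  C Final Vowel Raising: no change — [zupeyf]
  D Spirantization: no change — [zupeyf]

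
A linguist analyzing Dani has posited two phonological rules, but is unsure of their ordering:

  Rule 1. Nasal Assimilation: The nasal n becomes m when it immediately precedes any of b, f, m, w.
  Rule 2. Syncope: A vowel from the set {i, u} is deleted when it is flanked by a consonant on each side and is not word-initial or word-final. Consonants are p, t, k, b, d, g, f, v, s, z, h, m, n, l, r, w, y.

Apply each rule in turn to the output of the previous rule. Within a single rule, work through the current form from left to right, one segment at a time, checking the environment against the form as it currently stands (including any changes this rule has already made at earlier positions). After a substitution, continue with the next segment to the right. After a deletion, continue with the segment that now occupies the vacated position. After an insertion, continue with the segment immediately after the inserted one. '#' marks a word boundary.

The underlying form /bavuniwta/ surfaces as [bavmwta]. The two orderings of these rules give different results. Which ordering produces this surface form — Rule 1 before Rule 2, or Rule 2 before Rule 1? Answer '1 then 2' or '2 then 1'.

2 then 1

Order 1 then 2:
  1 Nasal Assimilation: no change — [bavuniwta]
  2 Syncope: [bavuniwta] → [bavnwta]
  result: [bavnwta]
Order 2 then 1:
  2 Syncope: [bavuniwta] → [bavnwta]
  1 Nasal Assimilation: [bavnwta] → [bavmwta]
  result: [bavmwta]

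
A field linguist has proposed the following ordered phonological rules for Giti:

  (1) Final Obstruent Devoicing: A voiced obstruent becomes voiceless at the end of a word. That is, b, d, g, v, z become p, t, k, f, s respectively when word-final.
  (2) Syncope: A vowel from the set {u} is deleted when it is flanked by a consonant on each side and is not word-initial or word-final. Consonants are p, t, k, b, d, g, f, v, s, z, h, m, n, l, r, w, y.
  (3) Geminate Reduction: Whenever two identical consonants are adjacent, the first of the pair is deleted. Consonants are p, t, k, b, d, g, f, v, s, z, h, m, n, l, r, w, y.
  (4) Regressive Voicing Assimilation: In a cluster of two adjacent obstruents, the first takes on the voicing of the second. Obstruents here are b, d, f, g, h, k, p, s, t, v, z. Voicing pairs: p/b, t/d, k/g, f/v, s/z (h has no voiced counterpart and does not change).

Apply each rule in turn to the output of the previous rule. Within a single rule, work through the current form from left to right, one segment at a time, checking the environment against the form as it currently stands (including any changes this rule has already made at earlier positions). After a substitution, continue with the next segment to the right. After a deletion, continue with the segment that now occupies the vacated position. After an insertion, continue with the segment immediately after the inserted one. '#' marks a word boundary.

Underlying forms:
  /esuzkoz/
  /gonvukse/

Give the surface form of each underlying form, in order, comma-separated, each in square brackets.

/esuzkoz/:
  (1) Final Obstruent Devoicing: [esuzkoz] → [esuzkos]
  (2) Syncope: [esuzkos] → [eszkos]
  (3) Geminate Reduction: no change — [eszkos]
  (4) Regressive Voicing Assimilation: [eszkos] → [ezskos]
/gonvukse/:
  (1) Final Obstruent Devoicing: no change — [gonvukse]
  (2) Syncope: [gonvukse] → [gonvkse]
  (3) Geminate Reduction: no change — [gonvkse]
  (4) Regressive Voicing Assimilation: [gonvkse] → [gonfkse]

[ezskos], [gonfkse]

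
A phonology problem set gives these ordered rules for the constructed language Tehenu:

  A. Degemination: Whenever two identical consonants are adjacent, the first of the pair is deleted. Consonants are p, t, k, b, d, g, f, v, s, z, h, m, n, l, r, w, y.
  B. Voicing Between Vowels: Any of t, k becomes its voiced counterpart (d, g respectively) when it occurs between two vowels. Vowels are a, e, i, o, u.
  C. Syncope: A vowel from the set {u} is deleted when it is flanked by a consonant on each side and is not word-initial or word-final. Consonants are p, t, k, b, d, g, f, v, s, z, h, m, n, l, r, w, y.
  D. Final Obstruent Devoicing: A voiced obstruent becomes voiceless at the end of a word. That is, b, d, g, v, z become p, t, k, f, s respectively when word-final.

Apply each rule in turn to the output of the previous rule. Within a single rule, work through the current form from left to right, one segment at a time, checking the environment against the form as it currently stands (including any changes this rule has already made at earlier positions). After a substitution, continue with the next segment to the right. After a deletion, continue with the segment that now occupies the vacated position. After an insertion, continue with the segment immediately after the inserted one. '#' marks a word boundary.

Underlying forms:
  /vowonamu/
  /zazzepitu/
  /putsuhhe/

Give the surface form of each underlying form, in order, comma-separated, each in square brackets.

/vowonamu/:
  A Degemination: no change — [vowonamu]
  B Voicing Between Vowels: no change — [vowonamu]
  C Syncope: no change — [vowonamu]
  D Final Obstruent Devoicing: no change — [vowonamu]
/zazzepitu/:
  A Degemination: [zazzepitu] → [zazepitu]
  B Voicing Between Vowels: [zazepitu] → [zazepidu]
  C Syncope: no change — [zazepidu]
  D Final Obstruent Devoicing: no change — [zazepidu]
/putsuhhe/:
  A Degemination: [putsuhhe] → [putsuhe]
  B Voicing Between Vowels: no change — [putsuhe]
  C Syncope: [putsuhe] → [ptshe]
  D Final Obstruent Devoicing: no change — [ptshe]

[vowonamu], [zazepidu], [ptshe]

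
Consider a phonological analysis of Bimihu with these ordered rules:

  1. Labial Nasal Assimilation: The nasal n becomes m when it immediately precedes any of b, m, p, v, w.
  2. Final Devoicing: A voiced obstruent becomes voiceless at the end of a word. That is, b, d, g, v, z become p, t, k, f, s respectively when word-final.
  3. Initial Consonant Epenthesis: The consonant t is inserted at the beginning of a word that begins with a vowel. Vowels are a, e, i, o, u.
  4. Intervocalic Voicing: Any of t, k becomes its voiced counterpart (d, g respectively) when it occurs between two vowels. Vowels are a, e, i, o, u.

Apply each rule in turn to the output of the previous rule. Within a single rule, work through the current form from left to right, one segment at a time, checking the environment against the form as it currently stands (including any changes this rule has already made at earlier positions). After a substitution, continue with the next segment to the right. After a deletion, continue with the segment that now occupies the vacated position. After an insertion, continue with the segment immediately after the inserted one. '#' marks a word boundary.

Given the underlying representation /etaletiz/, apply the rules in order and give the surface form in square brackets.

[tedaledis]

1 Labial Nasal Assimilation: no change — [etaletiz]
2 Final Devoicing: [etaletiz] → [etaletis]
3 Initial Consonant Epenthesis: [etaletis] → [tetaletis]
4 Intervocalic Voicing: [tetaletis] → [tedaledis]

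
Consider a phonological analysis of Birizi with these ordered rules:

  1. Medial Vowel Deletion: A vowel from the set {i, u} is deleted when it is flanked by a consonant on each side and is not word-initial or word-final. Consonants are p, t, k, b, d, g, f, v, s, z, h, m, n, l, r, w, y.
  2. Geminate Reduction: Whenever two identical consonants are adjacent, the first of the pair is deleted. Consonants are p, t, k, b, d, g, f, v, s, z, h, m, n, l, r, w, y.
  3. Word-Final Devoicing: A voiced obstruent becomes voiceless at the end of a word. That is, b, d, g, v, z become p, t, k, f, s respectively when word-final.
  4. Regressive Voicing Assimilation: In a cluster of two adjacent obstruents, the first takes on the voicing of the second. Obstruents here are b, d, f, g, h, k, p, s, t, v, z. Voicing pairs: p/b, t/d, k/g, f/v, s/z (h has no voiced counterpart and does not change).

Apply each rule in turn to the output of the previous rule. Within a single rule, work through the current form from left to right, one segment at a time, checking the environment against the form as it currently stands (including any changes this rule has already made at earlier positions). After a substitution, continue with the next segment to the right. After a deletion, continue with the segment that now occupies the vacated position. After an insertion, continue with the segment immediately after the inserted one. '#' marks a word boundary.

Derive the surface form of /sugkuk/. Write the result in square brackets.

1 Medial Vowel Deletion: [sugkuk] → [sgkk]
2 Geminate Reduction: [sgkk] → [sgk]
3 Word-Final Devoicing: no change — [sgk]
4 Regressive Voicing Assimilation: [sgk] → [zkk]

[zkk]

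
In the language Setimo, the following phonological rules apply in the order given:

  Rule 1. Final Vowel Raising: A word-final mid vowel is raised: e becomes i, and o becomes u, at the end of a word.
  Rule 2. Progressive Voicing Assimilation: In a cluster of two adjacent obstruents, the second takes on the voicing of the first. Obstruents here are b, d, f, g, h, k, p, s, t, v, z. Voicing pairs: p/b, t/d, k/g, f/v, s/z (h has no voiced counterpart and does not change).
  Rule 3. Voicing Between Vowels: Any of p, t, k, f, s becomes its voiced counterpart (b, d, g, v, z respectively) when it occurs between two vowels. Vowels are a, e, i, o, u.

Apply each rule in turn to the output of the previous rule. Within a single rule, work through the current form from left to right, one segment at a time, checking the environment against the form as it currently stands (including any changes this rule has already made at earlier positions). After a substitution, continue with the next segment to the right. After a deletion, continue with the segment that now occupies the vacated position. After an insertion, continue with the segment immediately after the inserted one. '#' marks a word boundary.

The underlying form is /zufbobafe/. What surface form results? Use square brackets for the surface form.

[zufpobavi]

Rule 1 Final Vowel Raising: [zufbobafe] → [zufbobafi]
Rule 2 Progressive Voicing Assimilation: [zufbobafi] → [zufpobafi]
Rule 3 Voicing Between Vowels: [zufpobafi] → [zufpobavi]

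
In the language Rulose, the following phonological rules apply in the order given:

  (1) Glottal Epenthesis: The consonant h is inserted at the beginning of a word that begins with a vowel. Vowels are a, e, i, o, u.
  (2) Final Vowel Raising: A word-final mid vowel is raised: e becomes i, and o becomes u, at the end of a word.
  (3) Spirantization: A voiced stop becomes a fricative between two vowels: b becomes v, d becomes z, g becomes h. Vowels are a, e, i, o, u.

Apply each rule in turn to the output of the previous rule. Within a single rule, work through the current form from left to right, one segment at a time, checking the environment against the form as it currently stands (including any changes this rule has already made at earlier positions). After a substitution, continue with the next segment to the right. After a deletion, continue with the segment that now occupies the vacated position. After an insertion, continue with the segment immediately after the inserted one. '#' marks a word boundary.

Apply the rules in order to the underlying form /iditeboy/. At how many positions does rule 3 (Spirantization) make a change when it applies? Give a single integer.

2

(1) Glottal Epenthesis: [iditeboy] → [hiditeboy]
(2) Final Vowel Raising: no change — [hiditeboy]
(3) Spirantization: [hiditeboy] → [hizitevoy]
Rule 3 changed 2 position(s).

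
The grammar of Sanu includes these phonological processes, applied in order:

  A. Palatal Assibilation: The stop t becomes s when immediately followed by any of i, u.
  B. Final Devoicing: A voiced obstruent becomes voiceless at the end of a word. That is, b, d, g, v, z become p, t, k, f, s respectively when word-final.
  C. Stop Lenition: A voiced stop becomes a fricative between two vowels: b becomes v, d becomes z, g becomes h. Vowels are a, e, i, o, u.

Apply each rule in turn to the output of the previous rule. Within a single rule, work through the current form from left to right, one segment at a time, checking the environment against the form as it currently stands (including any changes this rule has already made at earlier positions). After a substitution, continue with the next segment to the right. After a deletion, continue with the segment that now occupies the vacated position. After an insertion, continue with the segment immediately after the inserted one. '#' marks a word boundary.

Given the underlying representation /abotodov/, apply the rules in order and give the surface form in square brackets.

A Palatal Assibilation: no change — [abotodov]
B Final Devoicing: [abotodov] → [abotodof]
C Stop Lenition: [abotodof] → [avotozof]

[avotozof]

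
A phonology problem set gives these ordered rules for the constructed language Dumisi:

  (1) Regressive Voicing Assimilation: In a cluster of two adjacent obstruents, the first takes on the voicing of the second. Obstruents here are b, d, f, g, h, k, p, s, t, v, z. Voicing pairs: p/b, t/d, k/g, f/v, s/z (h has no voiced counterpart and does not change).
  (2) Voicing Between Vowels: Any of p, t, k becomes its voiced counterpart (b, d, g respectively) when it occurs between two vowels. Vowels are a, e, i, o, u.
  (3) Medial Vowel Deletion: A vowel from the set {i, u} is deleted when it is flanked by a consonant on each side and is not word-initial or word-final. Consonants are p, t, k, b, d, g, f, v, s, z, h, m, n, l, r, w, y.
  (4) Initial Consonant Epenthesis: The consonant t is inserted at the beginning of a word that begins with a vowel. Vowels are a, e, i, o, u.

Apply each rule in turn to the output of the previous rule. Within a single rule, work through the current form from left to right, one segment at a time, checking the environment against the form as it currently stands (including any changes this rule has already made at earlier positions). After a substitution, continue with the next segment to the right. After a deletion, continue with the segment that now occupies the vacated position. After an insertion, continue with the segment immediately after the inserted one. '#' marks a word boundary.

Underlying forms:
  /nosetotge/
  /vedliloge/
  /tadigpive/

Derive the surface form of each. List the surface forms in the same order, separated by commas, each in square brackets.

/nosetotge/:
  (1) Regressive Voicing Assimilation: [nosetotge] → [nosetodge]
  (2) Voicing Between Vowels: [nosetodge] → [nosedodge]
  (3) Medial Vowel Deletion: no change — [nosedodge]
  (4) Initial Consonant Epenthesis: no change — [nosedodge]
/vedliloge/:
  (1) Regressive Voicing Assimilation: no change — [vedliloge]
  (2) Voicing Between Vowels: no change — [vedliloge]
  (3) Medial Vowel Deletion: [vedliloge] → [vedlloge]
  (4) Initial Consonant Epenthesis: no change — [vedlloge]
/tadigpive/:
  (1) Regressive Voicing Assimilation: [tadigpive] → [tadikpive]
  (2) Voicing Between Vowels: no change — [tadikpive]
  (3) Medial Vowel Deletion: [tadikpive] → [tadkpve]
  (4) Initial Consonant Epenthesis: no change — [tadkpve]

[nosedodge], [vedlloge], [tadkpve]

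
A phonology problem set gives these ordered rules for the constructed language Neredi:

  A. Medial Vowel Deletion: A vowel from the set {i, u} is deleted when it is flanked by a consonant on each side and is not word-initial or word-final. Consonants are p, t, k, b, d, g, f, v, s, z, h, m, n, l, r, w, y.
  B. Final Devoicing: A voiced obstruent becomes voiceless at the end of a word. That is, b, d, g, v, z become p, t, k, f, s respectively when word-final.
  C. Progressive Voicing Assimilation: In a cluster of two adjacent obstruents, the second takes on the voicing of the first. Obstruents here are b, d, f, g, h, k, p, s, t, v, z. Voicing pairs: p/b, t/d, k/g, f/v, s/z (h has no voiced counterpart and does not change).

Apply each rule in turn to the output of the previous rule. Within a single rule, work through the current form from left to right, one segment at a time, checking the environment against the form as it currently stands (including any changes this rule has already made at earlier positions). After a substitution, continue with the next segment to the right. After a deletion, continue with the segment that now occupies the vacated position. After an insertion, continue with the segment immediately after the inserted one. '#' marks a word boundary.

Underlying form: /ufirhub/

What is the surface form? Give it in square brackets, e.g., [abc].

A Medial Vowel Deletion: [ufirhub] → [ufrhb]
B Final Devoicing: [ufrhb] → [ufrhp]
C Progressive Voicing Assimilation: no change — [ufrhp]

[ufrhp]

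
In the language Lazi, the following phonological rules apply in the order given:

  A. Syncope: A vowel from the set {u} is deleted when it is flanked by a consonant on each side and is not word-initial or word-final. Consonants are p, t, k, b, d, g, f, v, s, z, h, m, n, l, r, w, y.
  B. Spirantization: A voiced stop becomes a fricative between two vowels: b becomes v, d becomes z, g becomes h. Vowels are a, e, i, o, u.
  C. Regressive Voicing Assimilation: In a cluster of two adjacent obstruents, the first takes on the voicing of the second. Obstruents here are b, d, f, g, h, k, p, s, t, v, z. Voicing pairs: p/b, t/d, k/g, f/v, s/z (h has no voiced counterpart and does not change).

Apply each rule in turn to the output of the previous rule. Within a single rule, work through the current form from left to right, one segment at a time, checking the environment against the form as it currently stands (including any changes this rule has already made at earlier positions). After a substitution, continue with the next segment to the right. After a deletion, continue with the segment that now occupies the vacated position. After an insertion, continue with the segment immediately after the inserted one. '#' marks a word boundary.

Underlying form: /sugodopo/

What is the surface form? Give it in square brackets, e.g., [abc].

[zgozopo]

A Syncope: [sugodopo] → [sgodopo]
B Spirantization: [sgodopo] → [sgozopo]
C Regressive Voicing Assimilation: [sgozopo] → [zgozopo]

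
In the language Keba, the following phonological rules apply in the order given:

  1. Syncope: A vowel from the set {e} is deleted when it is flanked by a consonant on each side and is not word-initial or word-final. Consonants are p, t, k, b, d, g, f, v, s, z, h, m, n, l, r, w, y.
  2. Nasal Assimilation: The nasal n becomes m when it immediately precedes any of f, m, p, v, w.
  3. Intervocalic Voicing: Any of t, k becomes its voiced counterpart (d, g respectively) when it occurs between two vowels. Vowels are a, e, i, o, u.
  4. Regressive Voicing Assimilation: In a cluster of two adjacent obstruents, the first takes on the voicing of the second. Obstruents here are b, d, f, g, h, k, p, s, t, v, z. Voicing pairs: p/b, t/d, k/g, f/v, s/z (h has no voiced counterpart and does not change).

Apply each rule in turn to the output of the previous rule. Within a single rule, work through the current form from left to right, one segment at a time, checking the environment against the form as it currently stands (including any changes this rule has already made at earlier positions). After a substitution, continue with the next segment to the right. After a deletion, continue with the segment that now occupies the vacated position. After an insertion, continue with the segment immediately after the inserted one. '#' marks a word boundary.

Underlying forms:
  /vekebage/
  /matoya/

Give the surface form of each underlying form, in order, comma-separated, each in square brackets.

/vekebage/:
  1 Syncope: [vekebage] → [vkbage]
  2 Nasal Assimilation: no change — [vkbage]
  3 Intervocalic Voicing: no change — [vkbage]
  4 Regressive Voicing Assimilation: [vkbage] → [fgbage]
/matoya/:
  1 Syncope: no change — [matoya]
  2 Nasal Assimilation: no change — [matoya]
  3 Intervocalic Voicing: [matoya] → [madoya]
  4 Regressive Voicing Assimilation: no change — [madoya]

[fgbage], [madoya]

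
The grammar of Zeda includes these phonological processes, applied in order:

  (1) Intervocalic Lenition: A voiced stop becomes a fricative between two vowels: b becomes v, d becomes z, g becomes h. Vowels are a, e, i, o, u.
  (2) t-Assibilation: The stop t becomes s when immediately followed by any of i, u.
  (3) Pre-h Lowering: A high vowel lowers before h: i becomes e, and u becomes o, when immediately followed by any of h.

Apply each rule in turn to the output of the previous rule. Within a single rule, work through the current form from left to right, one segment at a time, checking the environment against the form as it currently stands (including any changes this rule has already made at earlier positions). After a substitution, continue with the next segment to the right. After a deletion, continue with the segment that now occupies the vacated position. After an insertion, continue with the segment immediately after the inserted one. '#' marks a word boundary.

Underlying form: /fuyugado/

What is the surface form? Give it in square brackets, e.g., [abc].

[fuyohazo]

(1) Intervocalic Lenition: [fuyugado] → [fuyuhazo]
(2) t-Assibilation: no change — [fuyuhazo]
(3) Pre-h Lowering: [fuyuhazo] → [fuyohazo]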